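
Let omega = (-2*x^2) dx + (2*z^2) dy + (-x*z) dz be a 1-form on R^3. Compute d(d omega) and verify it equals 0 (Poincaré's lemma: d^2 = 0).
d(d omega) = 0

Step 1: d omega = sum_{i<j} (∂f_j/∂x_i - ∂f_i/∂x_j) dx_i ∧ dx_j:
  coeff of dx ∧ dy: 0
  coeff of dx ∧ dz: -z
  coeff of dy ∧ dz: -4*z
Step 2: Apply d again to each 2-form coefficient. The only possible 3-form in R^3 is dx ∧ dy ∧ dz, with coefficient
  ∂(coeff of dy∧dz)/∂x - ∂(coeff of dx∧dz)/∂y + ∂(coeff of dx∧dy)/∂z
  = ∂/∂x (-4*z) - ∂/∂y (-z) + ∂/∂z (0).
Each of these terms simplifies to sums of mixed partials that cancel in pairs. The result is 0 (by equality of mixed partials for smooth functions — Schwarz / Clairaut).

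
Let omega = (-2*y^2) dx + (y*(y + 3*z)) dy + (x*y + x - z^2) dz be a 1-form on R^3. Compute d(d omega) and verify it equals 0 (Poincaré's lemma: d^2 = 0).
d(d omega) = 0

Step 1: d omega = sum_{i<j} (∂f_j/∂x_i - ∂f_i/∂x_j) dx_i ∧ dx_j:
  coeff of dx ∧ dy: 4*y
  coeff of dx ∧ dz: y + 1
  coeff of dy ∧ dz: x - 3*y
Step 2: Apply d again to each 2-form coefficient. The only possible 3-form in R^3 is dx ∧ dy ∧ dz, with coefficient
  ∂(coeff of dy∧dz)/∂x - ∂(coeff of dx∧dz)/∂y + ∂(coeff of dx∧dy)/∂z
  = ∂/∂x (x - 3*y) - ∂/∂y (y + 1) + ∂/∂z (4*y).
Each of these terms simplifies to sums of mixed partials that cancel in pairs. The result is 0 (by equality of mixed partials for smooth functions — Schwarz / Clairaut).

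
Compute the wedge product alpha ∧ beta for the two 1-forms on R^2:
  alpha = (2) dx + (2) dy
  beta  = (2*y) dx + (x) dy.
alpha ∧ beta = (2*x - 4*y) dx ∧ dy

Distribute the wedge, using dx_i ∧ dx_j = -dx_j ∧ dx_i and dx_i ∧ dx_i = 0. For each pair (i, j) with i < j, the coefficient of dx_i ∧ dx_j in alpha ∧ beta is (alpha_i * beta_j - alpha_j * beta_i). Collecting: alpha ∧ beta = (2*x - 4*y) dx ∧ dy.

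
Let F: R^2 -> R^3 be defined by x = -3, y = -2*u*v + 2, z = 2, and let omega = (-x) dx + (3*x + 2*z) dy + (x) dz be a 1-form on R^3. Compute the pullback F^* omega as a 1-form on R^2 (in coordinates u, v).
F^* omega = (10*v) du + (10*u) dv

Using F^*(f dg) = (f ∘ F) d(g ∘ F), substitute each coordinate x_i by F_i(u, v) in f_i, and replace dx_i by d F_i = (∂F_i/∂u) du + (∂F_i/∂v) dv.
  For the x component: f_1(F) = 3; d F_1 = (0) du + (0) dv
  For the y component: f_2(F) = -5; d F_2 = (-2*v) du + (-2*u) dv
  For the z component: f_3(F) = -3; d F_3 = (0) du + (0) dv
Combining and collecting du, dv coefficients:
  coeff of du: 10*v
  coeff of dv: 10*u
F^* omega = (10*v) du + (10*u) dv.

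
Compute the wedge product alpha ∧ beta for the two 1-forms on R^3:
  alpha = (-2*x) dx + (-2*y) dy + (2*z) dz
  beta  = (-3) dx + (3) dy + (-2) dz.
alpha ∧ beta = (-6*x - 6*y) dx ∧ dy + (4*x + 6*z) dx ∧ dz + (4*y - 6*z) dy ∧ dz

Distribute the wedge, using dx_i ∧ dx_j = -dx_j ∧ dx_i and dx_i ∧ dx_i = 0. For each pair (i, j) with i < j, the coefficient of dx_i ∧ dx_j in alpha ∧ beta is (alpha_i * beta_j - alpha_j * beta_i). Collecting: alpha ∧ beta = (-6*x - 6*y) dx ∧ dy + (4*x + 6*z) dx ∧ dz + (4*y - 6*z) dy ∧ dz.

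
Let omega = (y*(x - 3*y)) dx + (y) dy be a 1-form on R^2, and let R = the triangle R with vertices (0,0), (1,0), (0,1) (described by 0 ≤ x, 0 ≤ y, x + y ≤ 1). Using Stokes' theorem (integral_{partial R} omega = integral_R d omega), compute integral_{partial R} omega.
integral_(partial R) omega = 5/6

Stokes: integral_partial_R omega = integral_R d omega with d omega = (∂Q/∂x - ∂P/∂y) dx ∧ dy.
  ∂Q/∂x = 0
  ∂P/∂y = x - 6*y
  integrand = ∂Q/∂x - ∂P/∂y = -x + 6*y.
Integrating over R: integral_0^1 integral_0^{1-x} (-x + 6*y) dy dx = 5/6.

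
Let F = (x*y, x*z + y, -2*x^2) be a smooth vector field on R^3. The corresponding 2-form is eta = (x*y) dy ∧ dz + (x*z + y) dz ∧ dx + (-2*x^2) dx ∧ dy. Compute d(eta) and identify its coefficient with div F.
d(eta) = (y + 1) dx ∧ dy ∧ dz; div F = y + 1

For a 2-form in R^3 of the form above, applying d gives a 3-form with coefficient ∂P/∂x + ∂Q/∂y + ∂R/∂z:
  ∂P/∂x = y
  ∂Q/∂y = 1
  ∂R/∂z = 0
Sum = y + 1, which is exactly div F.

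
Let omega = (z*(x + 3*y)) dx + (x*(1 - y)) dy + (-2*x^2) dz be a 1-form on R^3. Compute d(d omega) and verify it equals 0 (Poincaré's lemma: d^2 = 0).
d(d omega) = 0

Step 1: d omega = sum_{i<j} (∂f_j/∂x_i - ∂f_i/∂x_j) dx_i ∧ dx_j:
  coeff of dx ∧ dy: -y - 3*z + 1
  coeff of dx ∧ dz: -5*x - 3*y
  coeff of dy ∧ dz: 0
Step 2: Apply d again to each 2-form coefficient. The only possible 3-form in R^3 is dx ∧ dy ∧ dz, with coefficient
  ∂(coeff of dy∧dz)/∂x - ∂(coeff of dx∧dz)/∂y + ∂(coeff of dx∧dy)/∂z
  = ∂/∂x (0) - ∂/∂y (-5*x - 3*y) + ∂/∂z (-y - 3*z + 1).
Each of these terms simplifies to sums of mixed partials that cancel in pairs. The result is 0 (by equality of mixed partials for smooth functions — Schwarz / Clairaut).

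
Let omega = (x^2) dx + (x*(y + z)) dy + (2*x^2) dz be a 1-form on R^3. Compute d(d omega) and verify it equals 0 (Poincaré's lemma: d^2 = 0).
d(d omega) = 0

Step 1: d omega = sum_{i<j} (∂f_j/∂x_i - ∂f_i/∂x_j) dx_i ∧ dx_j:
  coeff of dx ∧ dy: y + z
  coeff of dx ∧ dz: 4*x
  coeff of dy ∧ dz: -x
Step 2: Apply d again to each 2-form coefficient. The only possible 3-form in R^3 is dx ∧ dy ∧ dz, with coefficient
  ∂(coeff of dy∧dz)/∂x - ∂(coeff of dx∧dz)/∂y + ∂(coeff of dx∧dy)/∂z
  = ∂/∂x (-x) - ∂/∂y (4*x) + ∂/∂z (y + z).
Each of these terms simplifies to sums of mixed partials that cancel in pairs. The result is 0 (by equality of mixed partials for smooth functions — Schwarz / Clairaut).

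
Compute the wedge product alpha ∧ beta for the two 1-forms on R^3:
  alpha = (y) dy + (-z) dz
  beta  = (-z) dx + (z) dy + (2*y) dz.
alpha ∧ beta = (y*z) dx ∧ dy + (2*y^2 + z^2) dy ∧ dz + (-z^2) dx ∧ dz

Distribute the wedge, using dx_i ∧ dx_j = -dx_j ∧ dx_i and dx_i ∧ dx_i = 0. For each pair (i, j) with i < j, the coefficient of dx_i ∧ dx_j in alpha ∧ beta is (alpha_i * beta_j - alpha_j * beta_i). Collecting: alpha ∧ beta = (y*z) dx ∧ dy + (2*y^2 + z^2) dy ∧ dz + (-z^2) dx ∧ dz.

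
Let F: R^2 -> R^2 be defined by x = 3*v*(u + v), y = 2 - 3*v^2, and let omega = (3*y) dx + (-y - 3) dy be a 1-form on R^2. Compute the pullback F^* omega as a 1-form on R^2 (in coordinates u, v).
F^* omega = (-27*v^3 + 18*v) du + (-27*u*v^2 + 18*u - 72*v^3 + 66*v) dv

Using F^*(f dg) = (f ∘ F) d(g ∘ F), substitute each coordinate x_i by F_i(u, v) in f_i, and replace dx_i by d F_i = (∂F_i/∂u) du + (∂F_i/∂v) dv.
  For the x component: f_1(F) = 6 - 9*v^2; d F_1 = (3*v) du + (3*u + 6*v) dv
  For the y component: f_2(F) = 3*v^2 - 5; d F_2 = (0) du + (-6*v) dv
Combining and collecting du, dv coefficients:
  coeff of du: -27*v^3 + 18*v
  coeff of dv: -27*u*v^2 + 18*u - 72*v^3 + 66*v
F^* omega = (-27*v^3 + 18*v) du + (-27*u*v^2 + 18*u - 72*v^3 + 66*v) dv.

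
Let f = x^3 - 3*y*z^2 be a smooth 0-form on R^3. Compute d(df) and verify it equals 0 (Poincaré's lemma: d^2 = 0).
d(df) = 0

Step 1: df = sum_i (∂f/∂x_i) dx_i = (3*x^2) dx + (-3*z^2) dy + (-6*y*z) dz.
Step 2: Apply d again. Using the 1-form formula, the coefficient of dx ∧ dy in d(df) is ∂^2 f/∂x ∂y - ∂^2 f/∂y ∂x = (0) - (0) = 0 (equality of mixed partials for smooth f).
Similarly for dx ∧ dz and dy ∧ dz — all coefficients vanish. So d(df) = 0.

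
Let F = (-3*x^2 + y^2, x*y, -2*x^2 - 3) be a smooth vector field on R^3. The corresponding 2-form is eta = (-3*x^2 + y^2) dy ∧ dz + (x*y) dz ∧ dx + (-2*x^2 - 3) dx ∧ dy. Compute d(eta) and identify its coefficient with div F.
d(eta) = (-5*x) dx ∧ dy ∧ dz; div F = -5*x

For a 2-form in R^3 of the form above, applying d gives a 3-form with coefficient ∂P/∂x + ∂Q/∂y + ∂R/∂z:
  ∂P/∂x = -6*x
  ∂Q/∂y = x
  ∂R/∂z = 0
Sum = -5*x, which is exactly div F.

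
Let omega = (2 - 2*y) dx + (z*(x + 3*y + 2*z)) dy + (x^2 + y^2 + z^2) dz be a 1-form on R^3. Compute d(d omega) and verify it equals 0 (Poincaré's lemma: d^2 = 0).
d(d omega) = 0

Step 1: d omega = sum_{i<j} (∂f_j/∂x_i - ∂f_i/∂x_j) dx_i ∧ dx_j:
  coeff of dx ∧ dy: z + 2
  coeff of dx ∧ dz: 2*x
  coeff of dy ∧ dz: -x - y - 4*z
Step 2: Apply d again to each 2-form coefficient. The only possible 3-form in R^3 is dx ∧ dy ∧ dz, with coefficient
  ∂(coeff of dy∧dz)/∂x - ∂(coeff of dx∧dz)/∂y + ∂(coeff of dx∧dy)/∂z
  = ∂/∂x (-x - y - 4*z) - ∂/∂y (2*x) + ∂/∂z (z + 2).
Each of these terms simplifies to sums of mixed partials that cancel in pairs. The result is 0 (by equality of mixed partials for smooth functions — Schwarz / Clairaut).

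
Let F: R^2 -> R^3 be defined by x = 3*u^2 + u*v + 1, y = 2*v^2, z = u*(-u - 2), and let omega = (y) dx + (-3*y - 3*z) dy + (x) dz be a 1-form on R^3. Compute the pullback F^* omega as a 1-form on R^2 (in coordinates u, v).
F^* omega = (-6*u^3 - 2*u^2*v - 6*u^2 + 12*u*v^2 - 2*u*v - 2*u + 2*v^3 - 2) du + (2*v*(6*u^2 + u*v + 12*u - 12*v^2)) dv

Using F^*(f dg) = (f ∘ F) d(g ∘ F), substitute each coordinate x_i by F_i(u, v) in f_i, and replace dx_i by d F_i = (∂F_i/∂u) du + (∂F_i/∂v) dv.
  For the x component: f_1(F) = 2*v^2; d F_1 = (6*u + v) du + (u) dv
  For the y component: f_2(F) = 3*u^2 + 6*u - 6*v^2; d F_2 = (0) du + (4*v) dv
  For the z component: f_3(F) = 3*u^2 + u*v + 1; d F_3 = (-2*u - 2) du + (0) dv
Combining and collecting du, dv coefficients:
  coeff of du: -6*u^3 - 2*u^2*v - 6*u^2 + 12*u*v^2 - 2*u*v - 2*u + 2*v^3 - 2
  coeff of dv: 2*v*(6*u^2 + u*v + 12*u - 12*v^2)
F^* omega = (-6*u^3 - 2*u^2*v - 6*u^2 + 12*u*v^2 - 2*u*v - 2*u + 2*v^3 - 2) du + (2*v*(6*u^2 + u*v + 12*u - 12*v^2)) dv.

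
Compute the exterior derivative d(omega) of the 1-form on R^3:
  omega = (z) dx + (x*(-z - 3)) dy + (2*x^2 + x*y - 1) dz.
d(omega) = (-z - 3) dx ∧ dy + (4*x + y - 1) dx ∧ dz + (2*x) dy ∧ dz

For a 1-form omega = sum_i f_i dx_i, the exterior derivative is
  d(omega) = sum_{i < j} (∂f_j/∂x_i - ∂f_i/∂x_j) dx_i ∧ dx_j.
  coefficient of dx ∧ dy: ∂f_2/∂x - ∂f_1/∂y = ∂(x*(-z - 3))/∂x - ∂(z)/∂y = -z - 3
  coefficient of dx ∧ dz: ∂f_3/∂x - ∂f_1/∂z = ∂(2*x^2 + x*y - 1)/∂x - ∂(z)/∂z = 4*x + y - 1
  coefficient of dy ∧ dz: ∂f_3/∂y - ∂f_2/∂z = ∂(2*x^2 + x*y - 1)/∂y - ∂(x*(-z - 3))/∂z = 2*x
Assembling: d(omega) = (-z - 3) dx ∧ dy + (4*x + y - 1) dx ∧ dz + (2*x) dy ∧ dz.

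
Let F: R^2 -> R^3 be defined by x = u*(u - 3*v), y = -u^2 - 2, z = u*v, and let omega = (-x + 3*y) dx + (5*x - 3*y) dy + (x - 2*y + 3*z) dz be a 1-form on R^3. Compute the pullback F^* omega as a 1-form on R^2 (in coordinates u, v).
F^* omega = (-24*u^3 + 51*u^2*v - 9*u*v^2 - 24*u + 22*v) du + (u*(15*u^2 - 9*u*v + 22)) dv

Using F^*(f dg) = (f ∘ F) d(g ∘ F), substitute each coordinate x_i by F_i(u, v) in f_i, and replace dx_i by d F_i = (∂F_i/∂u) du + (∂F_i/∂v) dv.
  For the x component: f_1(F) = -4*u^2 + 3*u*v - 6; d F_1 = (2*u - 3*v) du + (-3*u) dv
  For the y component: f_2(F) = 8*u^2 - 15*u*v + 6; d F_2 = (-2*u) du + (0) dv
  For the z component: f_3(F) = 3*u^2 + 4; d F_3 = (v) du + (u) dv
Combining and collecting du, dv coefficients:
  coeff of du: -24*u^3 + 51*u^2*v - 9*u*v^2 - 24*u + 22*v
  coeff of dv: u*(15*u^2 - 9*u*v + 22)
F^* omega = (-24*u^3 + 51*u^2*v - 9*u*v^2 - 24*u + 22*v) du + (u*(15*u^2 - 9*u*v + 22)) dv.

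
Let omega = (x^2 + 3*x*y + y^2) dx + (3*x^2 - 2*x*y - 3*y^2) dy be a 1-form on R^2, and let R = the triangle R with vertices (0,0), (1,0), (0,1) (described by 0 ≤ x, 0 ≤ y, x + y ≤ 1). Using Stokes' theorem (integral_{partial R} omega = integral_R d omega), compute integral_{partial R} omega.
integral_(partial R) omega = -1/6

Stokes: integral_partial_R omega = integral_R d omega with d omega = (∂Q/∂x - ∂P/∂y) dx ∧ dy.
  ∂Q/∂x = 6*x - 2*y
  ∂P/∂y = 3*x + 2*y
  integrand = ∂Q/∂x - ∂P/∂y = 3*x - 4*y.
Integrating over R: integral_0^1 integral_0^{1-x} (3*x - 4*y) dy dx = -1/6.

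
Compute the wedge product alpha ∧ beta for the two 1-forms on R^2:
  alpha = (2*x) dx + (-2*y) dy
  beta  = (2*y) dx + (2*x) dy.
alpha ∧ beta = (4*x^2 + 4*y^2) dx ∧ dy

Distribute the wedge, using dx_i ∧ dx_j = -dx_j ∧ dx_i and dx_i ∧ dx_i = 0. For each pair (i, j) with i < j, the coefficient of dx_i ∧ dx_j in alpha ∧ beta is (alpha_i * beta_j - alpha_j * beta_i). Collecting: alpha ∧ beta = (4*x^2 + 4*y^2) dx ∧ dy.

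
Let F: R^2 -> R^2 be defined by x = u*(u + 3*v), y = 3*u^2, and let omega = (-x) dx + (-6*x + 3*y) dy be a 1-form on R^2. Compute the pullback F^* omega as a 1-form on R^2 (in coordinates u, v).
F^* omega = (u*(16*u^2 - 117*u*v - 9*v^2)) du + (3*u^2*(-u - 3*v)) dv

Using F^*(f dg) = (f ∘ F) d(g ∘ F), substitute each coordinate x_i by F_i(u, v) in f_i, and replace dx_i by d F_i = (∂F_i/∂u) du + (∂F_i/∂v) dv.
  For the x component: f_1(F) = u*(-u - 3*v); d F_1 = (2*u + 3*v) du + (3*u) dv
  For the y component: f_2(F) = 3*u*(u - 6*v); d F_2 = (6*u) du + (0) dv
Combining and collecting du, dv coefficients:
  coeff of du: u*(16*u^2 - 117*u*v - 9*v^2)
  coeff of dv: 3*u^2*(-u - 3*v)
F^* omega = (u*(16*u^2 - 117*u*v - 9*v^2)) du + (3*u^2*(-u - 3*v)) dv.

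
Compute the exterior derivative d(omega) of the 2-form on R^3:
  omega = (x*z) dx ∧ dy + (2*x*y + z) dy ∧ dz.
d(omega) = (x + 2*y) dx ∧ dy ∧ dz

For a 2-form omega = sum_{i<j} g_{ij} dx_i ∧ dx_j, the exterior derivative is
  d(omega) = sum_{i<j} d(g_{ij}) ∧ dx_i ∧ dx_j = sum_{i<j, k} (∂g_{ij}/∂x_k) dx_k ∧ dx_i ∧ dx_j.
Expand each term, using dx_k ∧ dx_i ∧ dx_j = sgn(permutation) dx_{(a)} ∧ dx_{(b)} ∧ dx_{(c)} with (a < b < c) sorted:
  d(x*z) includes (∂/∂z)(x*z) dz = (x) dz, which multiplied by dx ∧ dy gives (x) dx ∧ dy ∧ dz
  d(2*x*y + z) includes (∂/∂x)(2*x*y + z) dx = (2*y) dx, which multiplied by dy ∧ dz gives (2*y) dx ∧ dy ∧ dz
Collecting like 3-forms: d(omega) = (x + 2*y) dx ∧ dy ∧ dz.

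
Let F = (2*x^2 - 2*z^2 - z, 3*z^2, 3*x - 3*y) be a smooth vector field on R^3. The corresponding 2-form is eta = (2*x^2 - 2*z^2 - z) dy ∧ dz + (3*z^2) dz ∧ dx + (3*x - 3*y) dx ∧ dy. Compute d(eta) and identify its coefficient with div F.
d(eta) = (4*x) dx ∧ dy ∧ dz; div F = 4*x

For a 2-form in R^3 of the form above, applying d gives a 3-form with coefficient ∂P/∂x + ∂Q/∂y + ∂R/∂z:
  ∂P/∂x = 4*x
  ∂Q/∂y = 0
  ∂R/∂z = 0
Sum = 4*x, which is exactly div F.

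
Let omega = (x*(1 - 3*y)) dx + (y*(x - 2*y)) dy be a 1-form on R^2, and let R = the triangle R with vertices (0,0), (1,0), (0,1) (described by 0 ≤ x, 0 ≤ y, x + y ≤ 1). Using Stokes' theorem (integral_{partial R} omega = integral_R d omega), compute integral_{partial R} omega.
integral_(partial R) omega = 2/3

Stokes: integral_partial_R omega = integral_R d omega with d omega = (∂Q/∂x - ∂P/∂y) dx ∧ dy.
  ∂Q/∂x = y
  ∂P/∂y = -3*x
  integrand = ∂Q/∂x - ∂P/∂y = 3*x + y.
Integrating over R: integral_0^1 integral_0^{1-x} (3*x + y) dy dx = 2/3.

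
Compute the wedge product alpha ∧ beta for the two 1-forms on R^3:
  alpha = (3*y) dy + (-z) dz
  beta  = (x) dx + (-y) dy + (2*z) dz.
alpha ∧ beta = (-3*x*y) dx ∧ dy + (5*y*z) dy ∧ dz + (x*z) dx ∧ dz

Distribute the wedge, using dx_i ∧ dx_j = -dx_j ∧ dx_i and dx_i ∧ dx_i = 0. For each pair (i, j) with i < j, the coefficient of dx_i ∧ dx_j in alpha ∧ beta is (alpha_i * beta_j - alpha_j * beta_i). Collecting: alpha ∧ beta = (-3*x*y) dx ∧ dy + (5*y*z) dy ∧ dz + (x*z) dx ∧ dz.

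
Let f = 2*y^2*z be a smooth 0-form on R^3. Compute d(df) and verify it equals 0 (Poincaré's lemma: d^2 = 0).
d(df) = 0

Step 1: df = sum_i (∂f/∂x_i) dx_i = (0) dx + (4*y*z) dy + (2*y^2) dz.
Step 2: Apply d again. Using the 1-form formula, the coefficient of dx ∧ dy in d(df) is ∂^2 f/∂x ∂y - ∂^2 f/∂y ∂x = (0) - (0) = 0 (equality of mixed partials for smooth f).
Similarly for dx ∧ dz and dy ∧ dz — all coefficients vanish. So d(df) = 0.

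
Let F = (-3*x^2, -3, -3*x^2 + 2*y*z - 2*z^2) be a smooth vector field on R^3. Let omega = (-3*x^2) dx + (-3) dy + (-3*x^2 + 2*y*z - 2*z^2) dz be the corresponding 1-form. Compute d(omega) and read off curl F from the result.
d(omega) = (2*z) dy ∧ dz + (6*x) dz ∧ dx + (0) dx ∧ dy; curl F = (2*z, 6*x, 0)

d omega = sum_{i<j} (∂f_j/∂x_i - ∂f_i/∂x_j) dx_i ∧ dx_j. Under the identification (dy ∧ dz, dz ∧ dx, dx ∧ dy) ↔ (e_x, e_y, e_z), the coefficients are exactly the components of curl F. Compute:
  ∂R/∂y - ∂Q/∂z = (2*z) - (0) = 2*z
  ∂P/∂z - ∂R/∂x = (0) - (-6*x) = 6*x
  ∂Q/∂x - ∂P/∂y = (0) - (0) = 0.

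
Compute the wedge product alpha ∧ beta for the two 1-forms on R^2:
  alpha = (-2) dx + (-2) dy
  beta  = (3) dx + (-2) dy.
alpha ∧ beta = (10) dx ∧ dy

Distribute the wedge, using dx_i ∧ dx_j = -dx_j ∧ dx_i and dx_i ∧ dx_i = 0. For each pair (i, j) with i < j, the coefficient of dx_i ∧ dx_j in alpha ∧ beta is (alpha_i * beta_j - alpha_j * beta_i). Collecting: alpha ∧ beta = (10) dx ∧ dy.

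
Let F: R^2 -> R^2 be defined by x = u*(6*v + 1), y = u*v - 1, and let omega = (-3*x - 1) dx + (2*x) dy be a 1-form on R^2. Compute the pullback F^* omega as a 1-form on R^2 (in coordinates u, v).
F^* omega = (-96*u*v^2 - 34*u*v - 3*u - 6*v - 1) du + (2*u*(-48*u*v - 8*u - 3)) dv

Using F^*(f dg) = (f ∘ F) d(g ∘ F), substitute each coordinate x_i by F_i(u, v) in f_i, and replace dx_i by d F_i = (∂F_i/∂u) du + (∂F_i/∂v) dv.
  For the x component: f_1(F) = -18*u*v - 3*u - 1; d F_1 = (6*v + 1) du + (6*u) dv
  For the y component: f_2(F) = 2*u*(6*v + 1); d F_2 = (v) du + (u) dv
Combining and collecting du, dv coefficients:
  coeff of du: -96*u*v^2 - 34*u*v - 3*u - 6*v - 1
  coeff of dv: 2*u*(-48*u*v - 8*u - 3)
F^* omega = (-96*u*v^2 - 34*u*v - 3*u - 6*v - 1) du + (2*u*(-48*u*v - 8*u - 3)) dv.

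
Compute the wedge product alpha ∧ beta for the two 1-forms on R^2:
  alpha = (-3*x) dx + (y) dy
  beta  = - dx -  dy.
alpha ∧ beta = (3*x + y) dx ∧ dy

Distribute the wedge, using dx_i ∧ dx_j = -dx_j ∧ dx_i and dx_i ∧ dx_i = 0. For each pair (i, j) with i < j, the coefficient of dx_i ∧ dx_j in alpha ∧ beta is (alpha_i * beta_j - alpha_j * beta_i). Collecting: alpha ∧ beta = (3*x + y) dx ∧ dy.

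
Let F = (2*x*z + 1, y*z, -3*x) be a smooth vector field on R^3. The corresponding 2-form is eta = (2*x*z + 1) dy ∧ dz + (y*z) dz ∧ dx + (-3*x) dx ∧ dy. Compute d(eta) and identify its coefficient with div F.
d(eta) = (3*z) dx ∧ dy ∧ dz; div F = 3*z

For a 2-form in R^3 of the form above, applying d gives a 3-form with coefficient ∂P/∂x + ∂Q/∂y + ∂R/∂z:
  ∂P/∂x = 2*z
  ∂Q/∂y = z
  ∂R/∂z = 0
Sum = 3*z, which is exactly div F.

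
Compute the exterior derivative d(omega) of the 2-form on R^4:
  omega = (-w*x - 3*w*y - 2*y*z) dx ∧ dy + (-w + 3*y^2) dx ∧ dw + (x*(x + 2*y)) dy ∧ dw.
d(omega) = (-2*y) dx ∧ dy ∧ dz + (x - 7*y) dx ∧ dy ∧ dw

For a 2-form omega = sum_{i<j} g_{ij} dx_i ∧ dx_j, the exterior derivative is
  d(omega) = sum_{i<j} d(g_{ij}) ∧ dx_i ∧ dx_j = sum_{i<j, k} (∂g_{ij}/∂x_k) dx_k ∧ dx_i ∧ dx_j.
Expand each term, using dx_k ∧ dx_i ∧ dx_j = sgn(permutation) dx_{(a)} ∧ dx_{(b)} ∧ dx_{(c)} with (a < b < c) sorted:
  d(-w*x - 3*w*y - 2*y*z) includes (∂/∂z)(-w*x - 3*w*y - 2*y*z) dz = (-2*y) dz, which multiplied by dx ∧ dy gives (-2*y) dx ∧ dy ∧ dz
  d(-w*x - 3*w*y - 2*y*z) includes (∂/∂w)(-w*x - 3*w*y - 2*y*z) dw = (-x - 3*y) dw, which multiplied by dx ∧ dy gives (-x - 3*y) dx ∧ dy ∧ dw
  d(-w + 3*y^2) includes (∂/∂y)(-w + 3*y^2) dy = (6*y) dy, which multiplied by dx ∧ dw gives (-6*y) dx ∧ dy ∧ dw
  d(x*(x + 2*y)) includes (∂/∂x)(x*(x + 2*y)) dx = (2*x + 2*y) dx, which multiplied by dy ∧ dw gives (2*x + 2*y) dx ∧ dy ∧ dw
Collecting like 3-forms: d(omega) = (-2*y) dx ∧ dy ∧ dz + (x - 7*y) dx ∧ dy ∧ dw.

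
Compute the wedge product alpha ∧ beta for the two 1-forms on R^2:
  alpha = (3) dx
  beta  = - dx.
alpha ∧ beta = 0

Distribute the wedge, using dx_i ∧ dx_j = -dx_j ∧ dx_i and dx_i ∧ dx_i = 0. For each pair (i, j) with i < j, the coefficient of dx_i ∧ dx_j in alpha ∧ beta is (alpha_i * beta_j - alpha_j * beta_i). Collecting: alpha ∧ beta = 0.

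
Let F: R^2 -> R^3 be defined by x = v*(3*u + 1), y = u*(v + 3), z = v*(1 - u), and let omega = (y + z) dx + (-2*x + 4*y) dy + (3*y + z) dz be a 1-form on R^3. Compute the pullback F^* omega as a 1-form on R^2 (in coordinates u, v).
F^* omega = (-4*u*v^2 + 6*u*v + 36*u - 6*v) du + (-4*u^2*v + 12*u^2 + 2*u*v + 12*u + 2*v) dv

Using F^*(f dg) = (f ∘ F) d(g ∘ F), substitute each coordinate x_i by F_i(u, v) in f_i, and replace dx_i by d F_i = (∂F_i/∂u) du + (∂F_i/∂v) dv.
  For the x component: f_1(F) = 3*u + v; d F_1 = (3*v) du + (3*u + 1) dv
  For the y component: f_2(F) = -2*u*v + 12*u - 2*v; d F_2 = (v + 3) du + (u) dv
  For the z component: f_3(F) = 2*u*v + 9*u + v; d F_3 = (-v) du + (1 - u) dv
Combining and collecting du, dv coefficients:
  coeff of du: -4*u*v^2 + 6*u*v + 36*u - 6*v
  coeff of dv: -4*u^2*v + 12*u^2 + 2*u*v + 12*u + 2*v
F^* omega = (-4*u*v^2 + 6*u*v + 36*u - 6*v) du + (-4*u^2*v + 12*u^2 + 2*u*v + 12*u + 2*v) dv.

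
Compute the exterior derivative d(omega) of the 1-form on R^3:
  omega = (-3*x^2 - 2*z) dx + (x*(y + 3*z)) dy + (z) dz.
d(omega) = (y + 3*z) dx ∧ dy + (2) dx ∧ dz + (-3*x) dy ∧ dz

For a 1-form omega = sum_i f_i dx_i, the exterior derivative is
  d(omega) = sum_{i < j} (∂f_j/∂x_i - ∂f_i/∂x_j) dx_i ∧ dx_j.
  coefficient of dx ∧ dy: ∂f_2/∂x - ∂f_1/∂y = ∂(x*(y + 3*z))/∂x - ∂(-3*x^2 - 2*z)/∂y = y + 3*z
  coefficient of dx ∧ dz: ∂f_3/∂x - ∂f_1/∂z = ∂(z)/∂x - ∂(-3*x^2 - 2*z)/∂z = 2
  coefficient of dy ∧ dz: ∂f_3/∂y - ∂f_2/∂z = ∂(z)/∂y - ∂(x*(y + 3*z))/∂z = -3*x
Assembling: d(omega) = (y + 3*z) dx ∧ dy + (2) dx ∧ dz + (-3*x) dy ∧ dz.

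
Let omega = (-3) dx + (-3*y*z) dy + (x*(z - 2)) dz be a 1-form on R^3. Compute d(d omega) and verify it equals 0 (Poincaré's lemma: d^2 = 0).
d(d omega) = 0

Step 1: d omega = sum_{i<j} (∂f_j/∂x_i - ∂f_i/∂x_j) dx_i ∧ dx_j:
  coeff of dx ∧ dy: 0
  coeff of dx ∧ dz: z - 2
  coeff of dy ∧ dz: 3*y
Step 2: Apply d again to each 2-form coefficient. The only possible 3-form in R^3 is dx ∧ dy ∧ dz, with coefficient
  ∂(coeff of dy∧dz)/∂x - ∂(coeff of dx∧dz)/∂y + ∂(coeff of dx∧dy)/∂z
  = ∂/∂x (3*y) - ∂/∂y (z - 2) + ∂/∂z (0).
Each of these terms simplifies to sums of mixed partials that cancel in pairs. The result is 0 (by equality of mixed partials for smooth functions — Schwarz / Clairaut).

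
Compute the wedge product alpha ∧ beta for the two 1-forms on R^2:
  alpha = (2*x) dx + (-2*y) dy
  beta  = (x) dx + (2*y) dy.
alpha ∧ beta = (6*x*y) dx ∧ dy

Distribute the wedge, using dx_i ∧ dx_j = -dx_j ∧ dx_i and dx_i ∧ dx_i = 0. For each pair (i, j) with i < j, the coefficient of dx_i ∧ dx_j in alpha ∧ beta is (alpha_i * beta_j - alpha_j * beta_i). Collecting: alpha ∧ beta = (6*x*y) dx ∧ dy.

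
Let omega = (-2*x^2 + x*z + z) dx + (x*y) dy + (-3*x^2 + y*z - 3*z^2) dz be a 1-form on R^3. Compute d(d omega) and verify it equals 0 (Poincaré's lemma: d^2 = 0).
d(d omega) = 0

Step 1: d omega = sum_{i<j} (∂f_j/∂x_i - ∂f_i/∂x_j) dx_i ∧ dx_j:
  coeff of dx ∧ dy: y
  coeff of dx ∧ dz: -7*x - 1
  coeff of dy ∧ dz: z
Step 2: Apply d again to each 2-form coefficient. The only possible 3-form in R^3 is dx ∧ dy ∧ dz, with coefficient
  ∂(coeff of dy∧dz)/∂x - ∂(coeff of dx∧dz)/∂y + ∂(coeff of dx∧dy)/∂z
  = ∂/∂x (z) - ∂/∂y (-7*x - 1) + ∂/∂z (y).
Each of these terms simplifies to sums of mixed partials that cancel in pairs. The result is 0 (by equality of mixed partials for smooth functions — Schwarz / Clairaut).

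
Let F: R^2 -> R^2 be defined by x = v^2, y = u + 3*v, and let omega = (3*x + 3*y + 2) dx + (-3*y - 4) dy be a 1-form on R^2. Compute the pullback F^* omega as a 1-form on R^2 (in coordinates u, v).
F^* omega = (-3*u - 9*v - 4) du + (6*u*v - 9*u + 6*v^3 + 18*v^2 - 23*v - 12) dv

Using F^*(f dg) = (f ∘ F) d(g ∘ F), substitute each coordinate x_i by F_i(u, v) in f_i, and replace dx_i by d F_i = (∂F_i/∂u) du + (∂F_i/∂v) dv.
  For the x component: f_1(F) = 3*u + 3*v^2 + 9*v + 2; d F_1 = (0) du + (2*v) dv
  For the y component: f_2(F) = -3*u - 9*v - 4; d F_2 = (1) du + (3) dv
Combining and collecting du, dv coefficients:
  coeff of du: -3*u - 9*v - 4
  coeff of dv: 6*u*v - 9*u + 6*v^3 + 18*v^2 - 23*v - 12
F^* omega = (-3*u - 9*v - 4) du + (6*u*v - 9*u + 6*v^3 + 18*v^2 - 23*v - 12) dv.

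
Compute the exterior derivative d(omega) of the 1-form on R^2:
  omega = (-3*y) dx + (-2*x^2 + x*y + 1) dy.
d(omega) = (-4*x + y + 3) dx ∧ dy

For a 1-form omega = sum_i f_i dx_i, the exterior derivative is
  d(omega) = sum_{i < j} (∂f_j/∂x_i - ∂f_i/∂x_j) dx_i ∧ dx_j.
  coefficient of dx ∧ dy: ∂f_2/∂x - ∂f_1/∂y = ∂(-2*x^2 + x*y + 1)/∂x - ∂(-3*y)/∂y = -4*x + y + 3
Assembling: d(omega) = (-4*x + y + 3) dx ∧ dy.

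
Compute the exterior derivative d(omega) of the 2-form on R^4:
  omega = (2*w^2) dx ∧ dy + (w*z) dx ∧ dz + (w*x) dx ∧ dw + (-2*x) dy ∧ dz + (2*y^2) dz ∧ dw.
d(omega) = (4*w) dx ∧ dy ∧ dw + (z) dx ∧ dz ∧ dw + (-2) dx ∧ dy ∧ dz + (4*y) dy ∧ dz ∧ dw

For a 2-form omega = sum_{i<j} g_{ij} dx_i ∧ dx_j, the exterior derivative is
  d(omega) = sum_{i<j} d(g_{ij}) ∧ dx_i ∧ dx_j = sum_{i<j, k} (∂g_{ij}/∂x_k) dx_k ∧ dx_i ∧ dx_j.
Expand each term, using dx_k ∧ dx_i ∧ dx_j = sgn(permutation) dx_{(a)} ∧ dx_{(b)} ∧ dx_{(c)} with (a < b < c) sorted:
  d(2*w^2) includes (∂/∂w)(2*w^2) dw = (4*w) dw, which multiplied by dx ∧ dy gives (4*w) dx ∧ dy ∧ dw
  d(w*z) includes (∂/∂w)(w*z) dw = (z) dw, which multiplied by dx ∧ dz gives (z) dx ∧ dz ∧ dw
  d(-2*x) includes (∂/∂x)(-2*x) dx = (-2) dx, which multiplied by dy ∧ dz gives (-2) dx ∧ dy ∧ dz
  d(2*y^2) includes (∂/∂y)(2*y^2) dy = (4*y) dy, which multiplied by dz ∧ dw gives (4*y) dy ∧ dz ∧ dw
Collecting like 3-forms: d(omega) = (4*w) dx ∧ dy ∧ dw + (z) dx ∧ dz ∧ dw + (-2) dx ∧ dy ∧ dz + (4*y) dy ∧ dz ∧ dw.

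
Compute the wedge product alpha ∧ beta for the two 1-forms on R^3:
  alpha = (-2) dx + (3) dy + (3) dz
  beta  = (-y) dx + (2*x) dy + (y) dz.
alpha ∧ beta = (-4*x + 3*y) dx ∧ dy + (y) dx ∧ dz + (-6*x + 3*y) dy ∧ dz

Distribute the wedge, using dx_i ∧ dx_j = -dx_j ∧ dx_i and dx_i ∧ dx_i = 0. For each pair (i, j) with i < j, the coefficient of dx_i ∧ dx_j in alpha ∧ beta is (alpha_i * beta_j - alpha_j * beta_i). Collecting: alpha ∧ beta = (-4*x + 3*y) dx ∧ dy + (y) dx ∧ dz + (-6*x + 3*y) dy ∧ dz.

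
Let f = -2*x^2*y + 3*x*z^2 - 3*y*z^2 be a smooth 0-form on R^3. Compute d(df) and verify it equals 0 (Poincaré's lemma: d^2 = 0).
d(df) = 0

Step 1: df = sum_i (∂f/∂x_i) dx_i = (-4*x*y + 3*z^2) dx + (-2*x^2 - 3*z^2) dy + (6*z*(x - y)) dz.
Step 2: Apply d again. Using the 1-form formula, the coefficient of dx ∧ dy in d(df) is ∂^2 f/∂x ∂y - ∂^2 f/∂y ∂x = (-4*x) - (-4*x) = 0 (equality of mixed partials for smooth f).
Similarly for dx ∧ dz and dy ∧ dz — all coefficients vanish. So d(df) = 0.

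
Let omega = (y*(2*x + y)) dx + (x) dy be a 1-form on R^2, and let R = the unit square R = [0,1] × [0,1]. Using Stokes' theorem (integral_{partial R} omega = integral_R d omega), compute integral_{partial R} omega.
integral_(partial R) omega = -1

Stokes: integral_partial_R omega = integral_R d omega with d omega = (∂Q/∂x - ∂P/∂y) dx ∧ dy.
  ∂Q/∂x = 1
  ∂P/∂y = 2*x + 2*y
  integrand = ∂Q/∂x - ∂P/∂y = -2*x - 2*y + 1.
Integrating over R: integral_0^1 integral_0^1 (-2*x - 2*y + 1) dx dy = -1.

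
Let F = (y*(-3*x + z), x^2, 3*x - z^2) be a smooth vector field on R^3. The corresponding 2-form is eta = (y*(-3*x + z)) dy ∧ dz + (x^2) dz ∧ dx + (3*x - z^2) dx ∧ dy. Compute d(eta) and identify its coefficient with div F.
d(eta) = (-3*y - 2*z) dx ∧ dy ∧ dz; div F = -3*y - 2*z

For a 2-form in R^3 of the form above, applying d gives a 3-form with coefficient ∂P/∂x + ∂Q/∂y + ∂R/∂z:
  ∂P/∂x = -3*y
  ∂Q/∂y = 0
  ∂R/∂z = -2*z
Sum = -3*y - 2*z, which is exactly div F.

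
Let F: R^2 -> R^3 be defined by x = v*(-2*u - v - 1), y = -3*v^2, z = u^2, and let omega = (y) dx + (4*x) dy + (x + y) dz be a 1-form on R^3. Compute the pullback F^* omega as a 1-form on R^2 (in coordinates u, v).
F^* omega = (2*v*(-2*u^2 - 4*u*v - u + 3*v^2)) du + (v^2*(54*u + 30*v + 27)) dv

Using F^*(f dg) = (f ∘ F) d(g ∘ F), substitute each coordinate x_i by F_i(u, v) in f_i, and replace dx_i by d F_i = (∂F_i/∂u) du + (∂F_i/∂v) dv.
  For the x component: f_1(F) = -3*v^2; d F_1 = (-2*v) du + (-2*u - 2*v - 1) dv
  For the y component: f_2(F) = 4*v*(-2*u - v - 1); d F_2 = (0) du + (-6*v) dv
  For the z component: f_3(F) = v*(-2*u - 4*v - 1); d F_3 = (2*u) du + (0) dv
Combining and collecting du, dv coefficients:
  coeff of du: 2*v*(-2*u^2 - 4*u*v - u + 3*v^2)
  coeff of dv: v^2*(54*u + 30*v + 27)
F^* omega = (2*v*(-2*u^2 - 4*u*v - u + 3*v^2)) du + (v^2*(54*u + 30*v + 27)) dv.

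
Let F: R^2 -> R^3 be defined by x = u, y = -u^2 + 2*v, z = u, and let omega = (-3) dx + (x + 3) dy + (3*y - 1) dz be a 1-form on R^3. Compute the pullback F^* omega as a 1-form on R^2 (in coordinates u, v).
F^* omega = (-5*u^2 - 6*u + 6*v - 4) du + (2*u + 6) dv

Using F^*(f dg) = (f ∘ F) d(g ∘ F), substitute each coordinate x_i by F_i(u, v) in f_i, and replace dx_i by d F_i = (∂F_i/∂u) du + (∂F_i/∂v) dv.
  For the x component: f_1(F) = -3; d F_1 = (1) du + (0) dv
  For the y component: f_2(F) = u + 3; d F_2 = (-2*u) du + (2) dv
  For the z component: f_3(F) = -3*u^2 + 6*v - 1; d F_3 = (1) du + (0) dv
Combining and collecting du, dv coefficients:
  coeff of du: -5*u^2 - 6*u + 6*v - 4
  coeff of dv: 2*u + 6
F^* omega = (-5*u^2 - 6*u + 6*v - 4) du + (2*u + 6) dv.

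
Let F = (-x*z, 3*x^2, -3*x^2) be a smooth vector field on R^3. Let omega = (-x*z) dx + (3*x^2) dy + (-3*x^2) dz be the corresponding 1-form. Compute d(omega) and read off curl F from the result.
d(omega) = (0) dy ∧ dz + (5*x) dz ∧ dx + (6*x) dx ∧ dy; curl F = (0, 5*x, 6*x)

d omega = sum_{i<j} (∂f_j/∂x_i - ∂f_i/∂x_j) dx_i ∧ dx_j. Under the identification (dy ∧ dz, dz ∧ dx, dx ∧ dy) ↔ (e_x, e_y, e_z), the coefficients are exactly the components of curl F. Compute:
  ∂R/∂y - ∂Q/∂z = (0) - (0) = 0
  ∂P/∂z - ∂R/∂x = (-x) - (-6*x) = 5*x
  ∂Q/∂x - ∂P/∂y = (6*x) - (0) = 6*x.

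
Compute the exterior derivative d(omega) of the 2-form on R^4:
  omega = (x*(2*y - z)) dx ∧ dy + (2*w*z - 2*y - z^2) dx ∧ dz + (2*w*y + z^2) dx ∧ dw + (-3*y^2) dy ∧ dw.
d(omega) = (2 - x) dx ∧ dy ∧ dz + (-2*w) dx ∧ dy ∧ dw

For a 2-form omega = sum_{i<j} g_{ij} dx_i ∧ dx_j, the exterior derivative is
  d(omega) = sum_{i<j} d(g_{ij}) ∧ dx_i ∧ dx_j = sum_{i<j, k} (∂g_{ij}/∂x_k) dx_k ∧ dx_i ∧ dx_j.
Expand each term, using dx_k ∧ dx_i ∧ dx_j = sgn(permutation) dx_{(a)} ∧ dx_{(b)} ∧ dx_{(c)} with (a < b < c) sorted:
  d(x*(2*y - z)) includes (∂/∂z)(x*(2*y - z)) dz = (-x) dz, which multiplied by dx ∧ dy gives (-x) dx ∧ dy ∧ dz
  d(2*w*z - 2*y - z^2) includes (∂/∂y)(2*w*z - 2*y - z^2) dy = (-2) dy, which multiplied by dx ∧ dz gives (2) dx ∧ dy ∧ dz
  d(2*w*z - 2*y - z^2) includes (∂/∂w)(2*w*z - 2*y - z^2) dw = (2*z) dw, which multiplied by dx ∧ dz gives (2*z) dx ∧ dz ∧ dw
  d(2*w*y + z^2) includes (∂/∂y)(2*w*y + z^2) dy = (2*w) dy, which multiplied by dx ∧ dw gives (-2*w) dx ∧ dy ∧ dw
  d(2*w*y + z^2) includes (∂/∂z)(2*w*y + z^2) dz = (2*z) dz, which multiplied by dx ∧ dw gives (-2*z) dx ∧ dz ∧ dw
Collecting like 3-forms: d(omega) = (2 - x) dx ∧ dy ∧ dz + (-2*w) dx ∧ dy ∧ dw.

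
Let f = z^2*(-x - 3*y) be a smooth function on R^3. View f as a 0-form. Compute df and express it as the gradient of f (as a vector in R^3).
df = (-z^2) dx + (-3*z^2) dy + (2*z*(-x - 3*y)) dz; grad f = (-z^2, -3*z^2, 2*z*(-x - 3*y))

For a 0-form f, d f = (∂f/∂x) dx + (∂f/∂y) dy + (∂f/∂z) dz. The components of the vector representation are exactly the entries of grad f in Cartesian coordinates:
  ∂f/∂x = -z^2
  ∂f/∂y = -3*z^2
  ∂f/∂z = 2*z*(-x - 3*y).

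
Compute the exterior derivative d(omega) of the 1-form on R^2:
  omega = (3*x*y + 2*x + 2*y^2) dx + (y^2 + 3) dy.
d(omega) = (-3*x - 4*y) dx ∧ dy

For a 1-form omega = sum_i f_i dx_i, the exterior derivative is
  d(omega) = sum_{i < j} (∂f_j/∂x_i - ∂f_i/∂x_j) dx_i ∧ dx_j.
  coefficient of dx ∧ dy: ∂f_2/∂x - ∂f_1/∂y = ∂(y^2 + 3)/∂x - ∂(3*x*y + 2*x + 2*y^2)/∂y = -3*x - 4*y
Assembling: d(omega) = (-3*x - 4*y) dx ∧ dy.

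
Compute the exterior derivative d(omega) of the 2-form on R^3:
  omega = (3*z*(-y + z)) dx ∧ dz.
d(omega) = (3*z) dx ∧ dy ∧ dz

For a 2-form omega = sum_{i<j} g_{ij} dx_i ∧ dx_j, the exterior derivative is
  d(omega) = sum_{i<j} d(g_{ij}) ∧ dx_i ∧ dx_j = sum_{i<j, k} (∂g_{ij}/∂x_k) dx_k ∧ dx_i ∧ dx_j.
Expand each term, using dx_k ∧ dx_i ∧ dx_j = sgn(permutation) dx_{(a)} ∧ dx_{(b)} ∧ dx_{(c)} with (a < b < c) sorted:
  d(3*z*(-y + z)) includes (∂/∂y)(3*z*(-y + z)) dy = (-3*z) dy, which multiplied by dx ∧ dz gives (3*z) dx ∧ dy ∧ dz
Collecting like 3-forms: d(omega) = (3*z) dx ∧ dy ∧ dz.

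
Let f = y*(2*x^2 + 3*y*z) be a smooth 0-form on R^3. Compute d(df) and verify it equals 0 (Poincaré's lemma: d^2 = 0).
d(df) = 0

Step 1: df = sum_i (∂f/∂x_i) dx_i = (4*x*y) dx + (2*x^2 + 6*y*z) dy + (3*y^2) dz.
Step 2: Apply d again. Using the 1-form formula, the coefficient of dx ∧ dy in d(df) is ∂^2 f/∂x ∂y - ∂^2 f/∂y ∂x = (4*x) - (4*x) = 0 (equality of mixed partials for smooth f).
Similarly for dx ∧ dz and dy ∧ dz — all coefficients vanish. So d(df) = 0.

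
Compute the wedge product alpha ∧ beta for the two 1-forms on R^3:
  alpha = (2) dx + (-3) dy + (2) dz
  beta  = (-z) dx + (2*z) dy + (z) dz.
alpha ∧ beta = (z) dx ∧ dy + (4*z) dx ∧ dz + (-7*z) dy ∧ dz

Distribute the wedge, using dx_i ∧ dx_j = -dx_j ∧ dx_i and dx_i ∧ dx_i = 0. For each pair (i, j) with i < j, the coefficient of dx_i ∧ dx_j in alpha ∧ beta is (alpha_i * beta_j - alpha_j * beta_i). Collecting: alpha ∧ beta = (z) dx ∧ dy + (4*z) dx ∧ dz + (-7*z) dy ∧ dz.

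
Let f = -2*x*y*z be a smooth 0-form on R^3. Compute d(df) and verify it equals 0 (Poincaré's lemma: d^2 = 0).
d(df) = 0

Step 1: df = sum_i (∂f/∂x_i) dx_i = (-2*y*z) dx + (-2*x*z) dy + (-2*x*y) dz.
Step 2: Apply d again. Using the 1-form formula, the coefficient of dx ∧ dy in d(df) is ∂^2 f/∂x ∂y - ∂^2 f/∂y ∂x = (-2*z) - (-2*z) = 0 (equality of mixed partials for smooth f).
Similarly for dx ∧ dz and dy ∧ dz — all coefficients vanish. So d(df) = 0.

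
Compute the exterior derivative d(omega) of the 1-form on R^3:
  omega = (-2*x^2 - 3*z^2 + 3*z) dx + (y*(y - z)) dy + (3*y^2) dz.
d(omega) = (6*z - 3) dx ∧ dz + (7*y) dy ∧ dz

For a 1-form omega = sum_i f_i dx_i, the exterior derivative is
  d(omega) = sum_{i < j} (∂f_j/∂x_i - ∂f_i/∂x_j) dx_i ∧ dx_j.
  coefficient of dx ∧ dz: ∂f_3/∂x - ∂f_1/∂z = ∂(3*y^2)/∂x - ∂(-2*x^2 - 3*z^2 + 3*z)/∂z = 6*z - 3
  coefficient of dy ∧ dz: ∂f_3/∂y - ∂f_2/∂z = ∂(3*y^2)/∂y - ∂(y*(y - z))/∂z = 7*y
Assembling: d(omega) = (6*z - 3) dx ∧ dz + (7*y) dy ∧ dz.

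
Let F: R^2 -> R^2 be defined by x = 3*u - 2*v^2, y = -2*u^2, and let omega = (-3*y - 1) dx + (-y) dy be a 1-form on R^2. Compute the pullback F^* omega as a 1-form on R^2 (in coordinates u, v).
F^* omega = (-8*u^3 + 18*u^2 - 3) du + (4*v*(1 - 6*u^2)) dv

Using F^*(f dg) = (f ∘ F) d(g ∘ F), substitute each coordinate x_i by F_i(u, v) in f_i, and replace dx_i by d F_i = (∂F_i/∂u) du + (∂F_i/∂v) dv.
  For the x component: f_1(F) = 6*u^2 - 1; d F_1 = (3) du + (-4*v) dv
  For the y component: f_2(F) = 2*u^2; d F_2 = (-4*u) du + (0) dv
Combining and collecting du, dv coefficients:
  coeff of du: -8*u^3 + 18*u^2 - 3
  coeff of dv: 4*v*(1 - 6*u^2)
F^* omega = (-8*u^3 + 18*u^2 - 3) du + (4*v*(1 - 6*u^2)) dv.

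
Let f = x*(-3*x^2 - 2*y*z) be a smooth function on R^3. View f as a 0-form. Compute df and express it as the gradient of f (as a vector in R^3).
df = (-9*x^2 - 2*y*z) dx + (-2*x*z) dy + (-2*x*y) dz; grad f = (-9*x^2 - 2*y*z, -2*x*z, -2*x*y)

For a 0-form f, d f = (∂f/∂x) dx + (∂f/∂y) dy + (∂f/∂z) dz. The components of the vector representation are exactly the entries of grad f in Cartesian coordinates:
  ∂f/∂x = -9*x^2 - 2*y*z
  ∂f/∂y = -2*x*z
  ∂f/∂z = -2*x*y.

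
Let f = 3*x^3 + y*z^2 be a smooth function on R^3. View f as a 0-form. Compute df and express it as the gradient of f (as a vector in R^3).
df = (9*x^2) dx + (z^2) dy + (2*y*z) dz; grad f = (9*x^2, z^2, 2*y*z)

For a 0-form f, d f = (∂f/∂x) dx + (∂f/∂y) dy + (∂f/∂z) dz. The components of the vector representation are exactly the entries of grad f in Cartesian coordinates:
  ∂f/∂x = 9*x^2
  ∂f/∂y = z^2
  ∂f/∂z = 2*y*z.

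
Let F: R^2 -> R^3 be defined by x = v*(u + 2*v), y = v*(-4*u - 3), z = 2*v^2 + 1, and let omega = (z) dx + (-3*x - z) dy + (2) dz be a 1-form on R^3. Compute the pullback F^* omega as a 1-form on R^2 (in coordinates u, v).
F^* omega = (v*(12*u*v + 34*v^2 + 5)) du + (12*u^2*v + 34*u*v^2 + 9*u*v + 5*u + 8*v^3 + 24*v^2 + 12*v + 3) dv

Using F^*(f dg) = (f ∘ F) d(g ∘ F), substitute each coordinate x_i by F_i(u, v) in f_i, and replace dx_i by d F_i = (∂F_i/∂u) du + (∂F_i/∂v) dv.
  For the x component: f_1(F) = 2*v^2 + 1; d F_1 = (v) du + (u + 4*v) dv
  For the y component: f_2(F) = -3*u*v - 8*v^2 - 1; d F_2 = (-4*v) du + (-4*u - 3) dv
  For the z component: f_3(F) = 2; d F_3 = (0) du + (4*v) dv
Combining and collecting du, dv coefficients:
  coeff of du: v*(12*u*v + 34*v^2 + 5)
  coeff of dv: 12*u^2*v + 34*u*v^2 + 9*u*v + 5*u + 8*v^3 + 24*v^2 + 12*v + 3
F^* omega = (v*(12*u*v + 34*v^2 + 5)) du + (12*u^2*v + 34*u*v^2 + 9*u*v + 5*u + 8*v^3 + 24*v^2 + 12*v + 3) dv.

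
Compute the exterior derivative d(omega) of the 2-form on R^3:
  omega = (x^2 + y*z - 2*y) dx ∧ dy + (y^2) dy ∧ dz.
d(omega) = (y) dx ∧ dy ∧ dz

For a 2-form omega = sum_{i<j} g_{ij} dx_i ∧ dx_j, the exterior derivative is
  d(omega) = sum_{i<j} d(g_{ij}) ∧ dx_i ∧ dx_j = sum_{i<j, k} (∂g_{ij}/∂x_k) dx_k ∧ dx_i ∧ dx_j.
Expand each term, using dx_k ∧ dx_i ∧ dx_j = sgn(permutation) dx_{(a)} ∧ dx_{(b)} ∧ dx_{(c)} with (a < b < c) sorted:
  d(x^2 + y*z - 2*y) includes (∂/∂z)(x^2 + y*z - 2*y) dz = (y) dz, which multiplied by dx ∧ dy gives (y) dx ∧ dy ∧ dz
Collecting like 3-forms: d(omega) = (y) dx ∧ dy ∧ dz.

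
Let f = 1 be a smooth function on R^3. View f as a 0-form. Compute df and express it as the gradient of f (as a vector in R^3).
df = (0) dx + (0) dy + (0) dz; grad f = (0, 0, 0)

For a 0-form f, d f = (∂f/∂x) dx + (∂f/∂y) dy + (∂f/∂z) dz. The components of the vector representation are exactly the entries of grad f in Cartesian coordinates:
  ∂f/∂x = 0
  ∂f/∂y = 0
  ∂f/∂z = 0.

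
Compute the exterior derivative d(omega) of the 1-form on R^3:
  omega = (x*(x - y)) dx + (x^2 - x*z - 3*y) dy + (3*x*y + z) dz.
d(omega) = (3*x - z) dx ∧ dy + (3*y) dx ∧ dz + (4*x) dy ∧ dz

For a 1-form omega = sum_i f_i dx_i, the exterior derivative is
  d(omega) = sum_{i < j} (∂f_j/∂x_i - ∂f_i/∂x_j) dx_i ∧ dx_j.
  coefficient of dx ∧ dy: ∂f_2/∂x - ∂f_1/∂y = ∂(x^2 - x*z - 3*y)/∂x - ∂(x*(x - y))/∂y = 3*x - z
  coefficient of dx ∧ dz: ∂f_3/∂x - ∂f_1/∂z = ∂(3*x*y + z)/∂x - ∂(x*(x - y))/∂z = 3*y
  coefficient of dy ∧ dz: ∂f_3/∂y - ∂f_2/∂z = ∂(3*x*y + z)/∂y - ∂(x^2 - x*z - 3*y)/∂z = 4*x
Assembling: d(omega) = (3*x - z) dx ∧ dy + (3*y) dx ∧ dz + (4*x) dy ∧ dz.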